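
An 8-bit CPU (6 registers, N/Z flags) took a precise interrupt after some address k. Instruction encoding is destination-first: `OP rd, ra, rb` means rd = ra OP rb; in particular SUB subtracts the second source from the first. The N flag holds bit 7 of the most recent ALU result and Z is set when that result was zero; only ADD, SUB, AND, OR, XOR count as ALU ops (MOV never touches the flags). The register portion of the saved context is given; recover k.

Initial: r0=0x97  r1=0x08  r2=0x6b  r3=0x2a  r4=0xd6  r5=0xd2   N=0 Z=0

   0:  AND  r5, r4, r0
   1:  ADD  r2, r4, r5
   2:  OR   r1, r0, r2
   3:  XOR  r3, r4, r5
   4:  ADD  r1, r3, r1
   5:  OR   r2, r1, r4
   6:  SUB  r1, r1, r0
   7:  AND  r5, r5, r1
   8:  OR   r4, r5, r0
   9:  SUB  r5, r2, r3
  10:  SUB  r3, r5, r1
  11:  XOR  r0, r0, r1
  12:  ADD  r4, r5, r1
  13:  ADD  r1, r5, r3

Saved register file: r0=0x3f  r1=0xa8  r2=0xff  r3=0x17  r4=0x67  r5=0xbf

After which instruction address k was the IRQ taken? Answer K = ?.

after  0: r0=0x97 r1=0x08 r2=0x6b r3=0x2a r4=0xd6 r5=0x96  N=1 Z=0
after  1: r0=0x97 r1=0x08 r2=0x6c r3=0x2a r4=0xd6 r5=0x96  N=0 Z=0
after  2: r0=0x97 r1=0xff r2=0x6c r3=0x2a r4=0xd6 r5=0x96  N=1 Z=0
after  3: r0=0x97 r1=0xff r2=0x6c r3=0x40 r4=0xd6 r5=0x96  N=0 Z=0
after  4: r0=0x97 r1=0x3f r2=0x6c r3=0x40 r4=0xd6 r5=0x96  N=0 Z=0
after  5: r0=0x97 r1=0x3f r2=0xff r3=0x40 r4=0xd6 r5=0x96  N=1 Z=0
after  6: r0=0x97 r1=0xa8 r2=0xff r3=0x40 r4=0xd6 r5=0x96  N=1 Z=0
after  7: r0=0x97 r1=0xa8 r2=0xff r3=0x40 r4=0xd6 r5=0x80  N=1 Z=0
after  8: r0=0x97 r1=0xa8 r2=0xff r3=0x40 r4=0x97 r5=0x80  N=1 Z=0
after  9: r0=0x97 r1=0xa8 r2=0xff r3=0x40 r4=0x97 r5=0xbf  N=1 Z=0
after 10: r0=0x97 r1=0xa8 r2=0xff r3=0x17 r4=0x97 r5=0xbf  N=0 Z=0
after 11: r0=0x3f r1=0xa8 r2=0xff r3=0x17 r4=0x97 r5=0xbf  N=0 Z=0
after 12: r0=0x3f r1=0xa8 r2=0xff r3=0x17 r4=0x67 r5=0xbf  N=0 Z=0
-- IRQ taken; context saved, return-PC = 13 --

K = 12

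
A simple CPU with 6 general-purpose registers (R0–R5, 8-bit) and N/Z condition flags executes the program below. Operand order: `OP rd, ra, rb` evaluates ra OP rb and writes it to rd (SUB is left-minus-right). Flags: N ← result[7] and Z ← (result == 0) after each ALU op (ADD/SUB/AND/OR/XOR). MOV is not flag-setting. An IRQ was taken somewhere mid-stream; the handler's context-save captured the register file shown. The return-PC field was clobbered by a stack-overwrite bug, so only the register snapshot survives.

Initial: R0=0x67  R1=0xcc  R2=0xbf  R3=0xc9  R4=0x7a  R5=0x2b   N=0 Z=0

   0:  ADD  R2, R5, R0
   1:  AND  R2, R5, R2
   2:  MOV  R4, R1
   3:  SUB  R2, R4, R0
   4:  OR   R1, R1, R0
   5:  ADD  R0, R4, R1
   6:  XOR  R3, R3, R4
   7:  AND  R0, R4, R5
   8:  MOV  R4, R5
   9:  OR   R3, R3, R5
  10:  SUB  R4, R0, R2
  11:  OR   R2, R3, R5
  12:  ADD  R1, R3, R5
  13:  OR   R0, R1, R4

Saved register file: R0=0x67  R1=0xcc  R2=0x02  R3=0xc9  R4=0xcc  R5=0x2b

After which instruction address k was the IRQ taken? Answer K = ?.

K = 2

after  0: R0=0x67 R1=0xcc R2=0x92 R3=0xc9 R4=0x7a R5=0x2b  N=1 Z=0
after  1: R0=0x67 R1=0xcc R2=0x02 R3=0xc9 R4=0x7a R5=0x2b  N=0 Z=0
after  2: R0=0x67 R1=0xcc R2=0x02 R3=0xc9 R4=0xcc R5=0x2b  N=0 Z=0
-- IRQ taken; context saved, return-PC = 3 --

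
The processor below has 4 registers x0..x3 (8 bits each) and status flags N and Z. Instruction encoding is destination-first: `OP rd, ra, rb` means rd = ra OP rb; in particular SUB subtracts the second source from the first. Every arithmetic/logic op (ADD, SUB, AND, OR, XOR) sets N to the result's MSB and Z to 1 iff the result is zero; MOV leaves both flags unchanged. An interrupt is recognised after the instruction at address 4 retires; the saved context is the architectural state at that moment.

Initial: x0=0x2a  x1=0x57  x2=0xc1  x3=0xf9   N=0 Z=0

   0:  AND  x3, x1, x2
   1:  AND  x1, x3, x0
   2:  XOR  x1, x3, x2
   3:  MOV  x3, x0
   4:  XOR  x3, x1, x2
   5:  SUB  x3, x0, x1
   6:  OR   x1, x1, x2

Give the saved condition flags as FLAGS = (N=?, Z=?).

after  0: x0=0x2a x1=0x57 x2=0xc1 x3=0x41  N=0 Z=0
after  1: x0=0x2a x1=0x00 x2=0xc1 x3=0x41  N=0 Z=1
after  2: x0=0x2a x1=0x80 x2=0xc1 x3=0x41  N=1 Z=0
after  3: x0=0x2a x1=0x80 x2=0xc1 x3=0x2a  N=1 Z=0
after  4: x0=0x2a x1=0x80 x2=0xc1 x3=0x41  N=0 Z=0
-- IRQ taken; context saved, return-PC = 5 --

FLAGS = (N=0, Z=0)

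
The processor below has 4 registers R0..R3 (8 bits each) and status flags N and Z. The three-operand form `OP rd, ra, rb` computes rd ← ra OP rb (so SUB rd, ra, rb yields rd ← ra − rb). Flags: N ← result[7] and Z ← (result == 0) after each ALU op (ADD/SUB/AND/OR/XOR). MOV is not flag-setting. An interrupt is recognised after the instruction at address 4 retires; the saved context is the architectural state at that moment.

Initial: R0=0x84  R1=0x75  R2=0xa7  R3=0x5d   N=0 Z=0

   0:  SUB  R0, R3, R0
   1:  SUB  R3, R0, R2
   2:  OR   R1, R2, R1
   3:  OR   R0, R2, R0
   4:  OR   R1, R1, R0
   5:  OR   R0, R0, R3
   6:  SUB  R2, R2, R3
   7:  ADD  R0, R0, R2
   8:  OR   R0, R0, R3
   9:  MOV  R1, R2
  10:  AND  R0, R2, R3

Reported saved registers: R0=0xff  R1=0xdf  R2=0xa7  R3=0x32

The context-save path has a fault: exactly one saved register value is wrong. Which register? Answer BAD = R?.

after  0: R0=0xd9 R1=0x75 R2=0xa7 R3=0x5d  N=1 Z=0
after  1: R0=0xd9 R1=0x75 R2=0xa7 R3=0x32  N=0 Z=0
after  2: R0=0xd9 R1=0xf7 R2=0xa7 R3=0x32  N=1 Z=0
after  3: R0=0xff R1=0xf7 R2=0xa7 R3=0x32  N=1 Z=0
after  4: R0=0xff R1=0xff R2=0xa7 R3=0x32  N=1 Z=0
-- IRQ taken; context saved, return-PC = 5 --
mismatch: R1: reported 0xdf vs actual 0xff

BAD = R1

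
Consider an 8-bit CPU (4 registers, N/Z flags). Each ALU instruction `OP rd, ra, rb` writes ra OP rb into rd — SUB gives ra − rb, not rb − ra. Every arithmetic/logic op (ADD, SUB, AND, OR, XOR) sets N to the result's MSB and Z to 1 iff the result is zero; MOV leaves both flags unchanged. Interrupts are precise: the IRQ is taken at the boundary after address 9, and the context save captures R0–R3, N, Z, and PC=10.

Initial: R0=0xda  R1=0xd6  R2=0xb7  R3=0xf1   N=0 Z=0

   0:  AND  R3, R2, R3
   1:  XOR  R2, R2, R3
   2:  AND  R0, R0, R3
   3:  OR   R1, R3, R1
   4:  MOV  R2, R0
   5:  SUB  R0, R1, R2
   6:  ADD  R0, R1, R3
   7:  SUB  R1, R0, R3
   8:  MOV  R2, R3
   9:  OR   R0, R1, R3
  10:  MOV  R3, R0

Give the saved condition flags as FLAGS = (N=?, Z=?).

FLAGS = (N=1, Z=0)

after  0: R0=0xda R1=0xd6 R2=0xb7 R3=0xb1  N=1 Z=0
after  1: R0=0xda R1=0xd6 R2=0x06 R3=0xb1  N=0 Z=0
after  2: R0=0x90 R1=0xd6 R2=0x06 R3=0xb1  N=1 Z=0
after  3: R0=0x90 R1=0xf7 R2=0x06 R3=0xb1  N=1 Z=0
after  4: R0=0x90 R1=0xf7 R2=0x90 R3=0xb1  N=1 Z=0
after  5: R0=0x67 R1=0xf7 R2=0x90 R3=0xb1  N=0 Z=0
after  6: R0=0xa8 R1=0xf7 R2=0x90 R3=0xb1  N=1 Z=0
after  7: R0=0xa8 R1=0xf7 R2=0x90 R3=0xb1  N=1 Z=0
after  8: R0=0xa8 R1=0xf7 R2=0xb1 R3=0xb1  N=1 Z=0
after  9: R0=0xf7 R1=0xf7 R2=0xb1 R3=0xb1  N=1 Z=0
-- IRQ taken; context saved, return-PC = 10 --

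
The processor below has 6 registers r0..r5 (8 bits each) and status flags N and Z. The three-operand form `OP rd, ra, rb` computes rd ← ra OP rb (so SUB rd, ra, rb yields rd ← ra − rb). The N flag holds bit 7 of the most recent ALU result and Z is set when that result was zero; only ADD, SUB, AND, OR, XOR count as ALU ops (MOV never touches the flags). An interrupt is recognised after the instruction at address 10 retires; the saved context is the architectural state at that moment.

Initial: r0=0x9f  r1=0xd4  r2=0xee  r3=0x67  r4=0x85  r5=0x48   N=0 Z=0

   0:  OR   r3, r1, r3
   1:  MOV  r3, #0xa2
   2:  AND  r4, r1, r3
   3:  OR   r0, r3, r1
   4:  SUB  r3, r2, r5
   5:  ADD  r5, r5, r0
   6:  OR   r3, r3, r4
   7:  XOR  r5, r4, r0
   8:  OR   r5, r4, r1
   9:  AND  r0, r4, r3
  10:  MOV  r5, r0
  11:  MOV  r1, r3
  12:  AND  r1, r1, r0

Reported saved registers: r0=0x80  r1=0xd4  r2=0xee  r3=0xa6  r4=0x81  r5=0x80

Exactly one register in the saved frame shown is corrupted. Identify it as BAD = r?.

BAD = r4

after  0: r0=0x9f r1=0xd4 r2=0xee r3=0xf7 r4=0x85 r5=0x48  N=1 Z=0
after  1: r0=0x9f r1=0xd4 r2=0xee r3=0xa2 r4=0x85 r5=0x48  N=1 Z=0
after  2: r0=0x9f r1=0xd4 r2=0xee r3=0xa2 r4=0x80 r5=0x48  N=1 Z=0
after  3: r0=0xf6 r1=0xd4 r2=0xee r3=0xa2 r4=0x80 r5=0x48  N=1 Z=0
after  4: r0=0xf6 r1=0xd4 r2=0xee r3=0xa6 r4=0x80 r5=0x48  N=1 Z=0
after  5: r0=0xf6 r1=0xd4 r2=0xee r3=0xa6 r4=0x80 r5=0x3e  N=0 Z=0
after  6: r0=0xf6 r1=0xd4 r2=0xee r3=0xa6 r4=0x80 r5=0x3e  N=1 Z=0
after  7: r0=0xf6 r1=0xd4 r2=0xee r3=0xa6 r4=0x80 r5=0x76  N=0 Z=0
after  8: r0=0xf6 r1=0xd4 r2=0xee r3=0xa6 r4=0x80 r5=0xd4  N=1 Z=0
after  9: r0=0x80 r1=0xd4 r2=0xee r3=0xa6 r4=0x80 r5=0xd4  N=1 Z=0
after 10: r0=0x80 r1=0xd4 r2=0xee r3=0xa6 r4=0x80 r5=0x80  N=1 Z=0
-- IRQ taken; context saved, return-PC = 11 --
mismatch: r4: reported 0x81 vs actual 0x80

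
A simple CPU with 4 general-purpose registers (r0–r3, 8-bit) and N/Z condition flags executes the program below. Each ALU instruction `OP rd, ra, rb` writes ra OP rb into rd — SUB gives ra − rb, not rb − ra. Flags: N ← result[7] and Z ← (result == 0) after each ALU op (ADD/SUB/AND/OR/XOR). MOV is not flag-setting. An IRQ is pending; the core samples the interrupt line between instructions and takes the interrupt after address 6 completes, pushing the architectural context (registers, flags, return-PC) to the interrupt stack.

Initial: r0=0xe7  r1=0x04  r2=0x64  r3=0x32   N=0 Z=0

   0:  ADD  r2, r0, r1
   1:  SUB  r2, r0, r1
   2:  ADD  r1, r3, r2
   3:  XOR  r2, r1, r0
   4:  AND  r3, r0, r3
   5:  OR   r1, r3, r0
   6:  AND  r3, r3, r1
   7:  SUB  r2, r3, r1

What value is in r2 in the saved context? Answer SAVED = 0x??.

after  0: r0=0xe7 r1=0x04 r2=0xeb r3=0x32  N=1 Z=0
after  1: r0=0xe7 r1=0x04 r2=0xe3 r3=0x32  N=1 Z=0
after  2: r0=0xe7 r1=0x15 r2=0xe3 r3=0x32  N=0 Z=0
after  3: r0=0xe7 r1=0x15 r2=0xf2 r3=0x32  N=1 Z=0
after  4: r0=0xe7 r1=0x15 r2=0xf2 r3=0x22  N=0 Z=0
after  5: r0=0xe7 r1=0xe7 r2=0xf2 r3=0x22  N=1 Z=0
after  6: r0=0xe7 r1=0xe7 r2=0xf2 r3=0x22  N=0 Z=0
-- IRQ taken; context saved, return-PC = 7 --

SAVED = 0xf2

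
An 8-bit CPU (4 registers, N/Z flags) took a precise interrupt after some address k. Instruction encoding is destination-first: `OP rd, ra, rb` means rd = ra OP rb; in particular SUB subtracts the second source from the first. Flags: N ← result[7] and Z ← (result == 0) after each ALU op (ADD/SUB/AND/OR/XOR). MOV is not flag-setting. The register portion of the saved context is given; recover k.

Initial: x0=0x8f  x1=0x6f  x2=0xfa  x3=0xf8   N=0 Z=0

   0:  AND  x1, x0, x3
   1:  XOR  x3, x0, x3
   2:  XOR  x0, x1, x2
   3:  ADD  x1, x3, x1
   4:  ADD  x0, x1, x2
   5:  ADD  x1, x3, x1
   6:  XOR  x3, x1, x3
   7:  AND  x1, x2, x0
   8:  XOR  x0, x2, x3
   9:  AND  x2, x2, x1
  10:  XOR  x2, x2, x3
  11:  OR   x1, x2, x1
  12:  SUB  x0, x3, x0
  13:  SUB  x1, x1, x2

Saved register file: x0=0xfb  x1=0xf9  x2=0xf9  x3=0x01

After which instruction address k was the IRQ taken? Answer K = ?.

K = 11

after  0: x0=0x8f x1=0x88 x2=0xfa x3=0xf8  N=1 Z=0
after  1: x0=0x8f x1=0x88 x2=0xfa x3=0x77  N=0 Z=0
after  2: x0=0x72 x1=0x88 x2=0xfa x3=0x77  N=0 Z=0
after  3: x0=0x72 x1=0xff x2=0xfa x3=0x77  N=1 Z=0
after  4: x0=0xf9 x1=0xff x2=0xfa x3=0x77  N=1 Z=0
after  5: x0=0xf9 x1=0x76 x2=0xfa x3=0x77  N=0 Z=0
after  6: x0=0xf9 x1=0x76 x2=0xfa x3=0x01  N=0 Z=0
after  7: x0=0xf9 x1=0xf8 x2=0xfa x3=0x01  N=1 Z=0
after  8: x0=0xfb x1=0xf8 x2=0xfa x3=0x01  N=1 Z=0
after  9: x0=0xfb x1=0xf8 x2=0xf8 x3=0x01  N=1 Z=0
after 10: x0=0xfb x1=0xf8 x2=0xf9 x3=0x01  N=1 Z=0
after 11: x0=0xfb x1=0xf9 x2=0xf9 x3=0x01  N=1 Z=0
-- IRQ taken; context saved, return-PC = 12 --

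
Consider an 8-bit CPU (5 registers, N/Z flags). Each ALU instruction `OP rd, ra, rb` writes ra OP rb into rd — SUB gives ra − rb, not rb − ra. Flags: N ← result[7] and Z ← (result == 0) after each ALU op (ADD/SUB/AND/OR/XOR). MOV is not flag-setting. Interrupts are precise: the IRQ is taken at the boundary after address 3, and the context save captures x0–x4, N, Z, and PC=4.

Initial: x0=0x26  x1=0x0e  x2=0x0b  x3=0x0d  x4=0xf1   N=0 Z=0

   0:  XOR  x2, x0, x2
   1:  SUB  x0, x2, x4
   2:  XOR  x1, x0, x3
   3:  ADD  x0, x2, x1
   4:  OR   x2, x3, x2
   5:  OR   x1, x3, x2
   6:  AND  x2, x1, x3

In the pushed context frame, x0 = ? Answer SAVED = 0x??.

SAVED = 0x5e

after  0: x0=0x26 x1=0x0e x2=0x2d x3=0x0d x4=0xf1  N=0 Z=0
after  1: x0=0x3c x1=0x0e x2=0x2d x3=0x0d x4=0xf1  N=0 Z=0
after  2: x0=0x3c x1=0x31 x2=0x2d x3=0x0d x4=0xf1  N=0 Z=0
after  3: x0=0x5e x1=0x31 x2=0x2d x3=0x0d x4=0xf1  N=0 Z=0
-- IRQ taken; context saved, return-PC = 4 --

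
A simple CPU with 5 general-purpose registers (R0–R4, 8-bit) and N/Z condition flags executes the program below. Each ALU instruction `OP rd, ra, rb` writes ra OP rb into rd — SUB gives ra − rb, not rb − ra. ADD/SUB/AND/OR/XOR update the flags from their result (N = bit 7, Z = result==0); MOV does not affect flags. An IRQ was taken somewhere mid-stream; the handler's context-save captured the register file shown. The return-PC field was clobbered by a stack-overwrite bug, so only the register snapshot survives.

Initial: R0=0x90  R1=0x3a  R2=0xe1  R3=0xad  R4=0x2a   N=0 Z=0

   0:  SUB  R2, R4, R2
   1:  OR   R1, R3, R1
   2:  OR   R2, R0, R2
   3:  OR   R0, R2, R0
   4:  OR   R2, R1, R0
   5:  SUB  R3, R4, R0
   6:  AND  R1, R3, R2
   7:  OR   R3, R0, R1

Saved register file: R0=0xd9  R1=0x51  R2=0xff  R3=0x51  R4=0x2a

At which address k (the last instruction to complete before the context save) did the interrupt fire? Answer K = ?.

K = 6

after  0: R0=0x90 R1=0x3a R2=0x49 R3=0xad R4=0x2a  N=0 Z=0
after  1: R0=0x90 R1=0xbf R2=0x49 R3=0xad R4=0x2a  N=1 Z=0
after  2: R0=0x90 R1=0xbf R2=0xd9 R3=0xad R4=0x2a  N=1 Z=0
after  3: R0=0xd9 R1=0xbf R2=0xd9 R3=0xad R4=0x2a  N=1 Z=0
after  4: R0=0xd9 R1=0xbf R2=0xff R3=0xad R4=0x2a  N=1 Z=0
after  5: R0=0xd9 R1=0xbf R2=0xff R3=0x51 R4=0x2a  N=0 Z=0
after  6: R0=0xd9 R1=0x51 R2=0xff R3=0x51 R4=0x2a  N=0 Z=0
-- IRQ taken; context saved, return-PC = 7 --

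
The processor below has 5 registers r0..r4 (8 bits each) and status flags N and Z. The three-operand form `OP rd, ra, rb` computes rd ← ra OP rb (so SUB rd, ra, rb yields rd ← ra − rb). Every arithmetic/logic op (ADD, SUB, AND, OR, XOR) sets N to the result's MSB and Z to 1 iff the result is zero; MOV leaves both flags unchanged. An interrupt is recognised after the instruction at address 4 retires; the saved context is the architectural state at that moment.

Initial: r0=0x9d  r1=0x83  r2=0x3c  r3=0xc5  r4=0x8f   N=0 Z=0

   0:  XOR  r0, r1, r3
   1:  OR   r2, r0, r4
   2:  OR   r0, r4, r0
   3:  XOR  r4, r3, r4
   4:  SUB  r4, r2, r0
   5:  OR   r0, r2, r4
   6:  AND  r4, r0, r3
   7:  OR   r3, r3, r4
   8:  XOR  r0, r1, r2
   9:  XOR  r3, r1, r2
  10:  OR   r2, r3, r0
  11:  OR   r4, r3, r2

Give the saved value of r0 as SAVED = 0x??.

SAVED = 0xcf

after  0: r0=0x46 r1=0x83 r2=0x3c r3=0xc5 r4=0x8f  N=0 Z=0
after  1: r0=0x46 r1=0x83 r2=0xcf r3=0xc5 r4=0x8f  N=1 Z=0
after  2: r0=0xcf r1=0x83 r2=0xcf r3=0xc5 r4=0x8f  N=1 Z=0
after  3: r0=0xcf r1=0x83 r2=0xcf r3=0xc5 r4=0x4a  N=0 Z=0
after  4: r0=0xcf r1=0x83 r2=0xcf r3=0xc5 r4=0x00  N=0 Z=1
-- IRQ taken; context saved, return-PC = 5 --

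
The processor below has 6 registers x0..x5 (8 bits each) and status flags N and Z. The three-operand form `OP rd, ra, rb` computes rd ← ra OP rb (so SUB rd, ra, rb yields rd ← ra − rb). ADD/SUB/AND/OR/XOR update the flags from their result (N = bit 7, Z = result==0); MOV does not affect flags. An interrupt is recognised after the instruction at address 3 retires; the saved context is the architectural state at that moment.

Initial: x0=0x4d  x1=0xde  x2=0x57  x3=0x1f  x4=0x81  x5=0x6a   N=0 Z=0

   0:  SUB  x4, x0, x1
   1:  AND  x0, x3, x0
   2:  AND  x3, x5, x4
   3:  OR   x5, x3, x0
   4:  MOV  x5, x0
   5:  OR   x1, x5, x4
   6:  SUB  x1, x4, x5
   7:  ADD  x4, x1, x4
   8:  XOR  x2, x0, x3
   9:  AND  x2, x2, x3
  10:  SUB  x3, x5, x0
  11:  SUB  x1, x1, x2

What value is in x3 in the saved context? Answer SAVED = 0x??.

after  0: x0=0x4d x1=0xde x2=0x57 x3=0x1f x4=0x6f x5=0x6a  N=0 Z=0
after  1: x0=0x0d x1=0xde x2=0x57 x3=0x1f x4=0x6f x5=0x6a  N=0 Z=0
after  2: x0=0x0d x1=0xde x2=0x57 x3=0x6a x4=0x6f x5=0x6a  N=0 Z=0
after  3: x0=0x0d x1=0xde x2=0x57 x3=0x6a x4=0x6f x5=0x6f  N=0 Z=0
-- IRQ taken; context saved, return-PC = 4 --

SAVED = 0x6a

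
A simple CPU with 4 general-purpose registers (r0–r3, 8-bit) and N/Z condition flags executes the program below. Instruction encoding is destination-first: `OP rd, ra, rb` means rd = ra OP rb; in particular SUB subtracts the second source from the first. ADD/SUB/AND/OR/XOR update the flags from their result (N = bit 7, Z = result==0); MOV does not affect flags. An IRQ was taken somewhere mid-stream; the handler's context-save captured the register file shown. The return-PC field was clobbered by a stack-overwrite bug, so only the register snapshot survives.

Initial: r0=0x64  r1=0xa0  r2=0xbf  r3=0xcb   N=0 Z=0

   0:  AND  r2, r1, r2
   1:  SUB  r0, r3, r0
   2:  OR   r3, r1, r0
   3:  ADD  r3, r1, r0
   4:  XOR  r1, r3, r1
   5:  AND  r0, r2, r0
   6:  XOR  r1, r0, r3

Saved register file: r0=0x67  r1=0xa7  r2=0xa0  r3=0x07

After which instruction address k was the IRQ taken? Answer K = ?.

K = 4

after  0: r0=0x64 r1=0xa0 r2=0xa0 r3=0xcb  N=1 Z=0
after  1: r0=0x67 r1=0xa0 r2=0xa0 r3=0xcb  N=0 Z=0
after  2: r0=0x67 r1=0xa0 r2=0xa0 r3=0xe7  N=1 Z=0
after  3: r0=0x67 r1=0xa0 r2=0xa0 r3=0x07  N=0 Z=0
after  4: r0=0x67 r1=0xa7 r2=0xa0 r3=0x07  N=1 Z=0
-- IRQ taken; context saved, return-PC = 5 --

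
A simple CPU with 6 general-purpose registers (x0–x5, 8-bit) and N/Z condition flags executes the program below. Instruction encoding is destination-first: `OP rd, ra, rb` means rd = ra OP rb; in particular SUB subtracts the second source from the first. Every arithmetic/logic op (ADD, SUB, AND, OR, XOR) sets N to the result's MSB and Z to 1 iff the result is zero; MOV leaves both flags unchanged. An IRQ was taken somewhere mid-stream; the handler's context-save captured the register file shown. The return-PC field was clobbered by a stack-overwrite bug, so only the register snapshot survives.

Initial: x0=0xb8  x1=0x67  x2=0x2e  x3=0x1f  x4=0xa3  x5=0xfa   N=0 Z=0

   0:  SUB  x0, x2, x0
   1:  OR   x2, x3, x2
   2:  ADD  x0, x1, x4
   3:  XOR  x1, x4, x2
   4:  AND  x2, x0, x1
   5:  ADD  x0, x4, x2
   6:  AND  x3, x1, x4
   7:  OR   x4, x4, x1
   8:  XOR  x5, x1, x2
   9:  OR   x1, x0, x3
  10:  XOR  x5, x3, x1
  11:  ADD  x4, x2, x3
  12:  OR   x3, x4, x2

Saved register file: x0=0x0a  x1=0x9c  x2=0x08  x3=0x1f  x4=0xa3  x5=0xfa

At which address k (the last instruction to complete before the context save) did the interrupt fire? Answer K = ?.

K = 4

after  0: x0=0x76 x1=0x67 x2=0x2e x3=0x1f x4=0xa3 x5=0xfa  N=0 Z=0
after  1: x0=0x76 x1=0x67 x2=0x3f x3=0x1f x4=0xa3 x5=0xfa  N=0 Z=0
after  2: x0=0x0a x1=0x67 x2=0x3f x3=0x1f x4=0xa3 x5=0xfa  N=0 Z=0
after  3: x0=0x0a x1=0x9c x2=0x3f x3=0x1f x4=0xa3 x5=0xfa  N=1 Z=0
after  4: x0=0x0a x1=0x9c x2=0x08 x3=0x1f x4=0xa3 x5=0xfa  N=0 Z=0
-- IRQ taken; context saved, return-PC = 5 --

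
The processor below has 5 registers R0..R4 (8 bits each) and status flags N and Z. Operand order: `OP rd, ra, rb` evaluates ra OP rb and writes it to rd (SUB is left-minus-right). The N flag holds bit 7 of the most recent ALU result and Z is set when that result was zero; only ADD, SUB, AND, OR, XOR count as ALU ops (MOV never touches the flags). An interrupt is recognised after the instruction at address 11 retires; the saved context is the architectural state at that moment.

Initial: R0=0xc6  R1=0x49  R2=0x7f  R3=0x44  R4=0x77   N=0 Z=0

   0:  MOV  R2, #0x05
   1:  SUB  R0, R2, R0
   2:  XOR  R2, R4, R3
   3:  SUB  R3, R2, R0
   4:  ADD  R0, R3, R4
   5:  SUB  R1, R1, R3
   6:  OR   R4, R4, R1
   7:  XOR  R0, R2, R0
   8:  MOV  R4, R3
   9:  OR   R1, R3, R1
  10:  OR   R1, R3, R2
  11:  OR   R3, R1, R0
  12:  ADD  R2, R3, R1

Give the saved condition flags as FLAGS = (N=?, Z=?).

FLAGS = (N=1, Z=0)

after  0: R0=0xc6 R1=0x49 R2=0x05 R3=0x44 R4=0x77  N=0 Z=0
after  1: R0=0x3f R1=0x49 R2=0x05 R3=0x44 R4=0x77  N=0 Z=0
after  2: R0=0x3f R1=0x49 R2=0x33 R3=0x44 R4=0x77  N=0 Z=0
after  3: R0=0x3f R1=0x49 R2=0x33 R3=0xf4 R4=0x77  N=1 Z=0
after  4: R0=0x6b R1=0x49 R2=0x33 R3=0xf4 R4=0x77  N=0 Z=0
after  5: R0=0x6b R1=0x55 R2=0x33 R3=0xf4 R4=0x77  N=0 Z=0
after  6: R0=0x6b R1=0x55 R2=0x33 R3=0xf4 R4=0x77  N=0 Z=0
after  7: R0=0x58 R1=0x55 R2=0x33 R3=0xf4 R4=0x77  N=0 Z=0
after  8: R0=0x58 R1=0x55 R2=0x33 R3=0xf4 R4=0xf4  N=0 Z=0
after  9: R0=0x58 R1=0xf5 R2=0x33 R3=0xf4 R4=0xf4  N=1 Z=0
after 10: R0=0x58 R1=0xf7 R2=0x33 R3=0xf4 R4=0xf4  N=1 Z=0
after 11: R0=0x58 R1=0xf7 R2=0x33 R3=0xff R4=0xf4  N=1 Z=0
-- IRQ taken; context saved, return-PC = 12 --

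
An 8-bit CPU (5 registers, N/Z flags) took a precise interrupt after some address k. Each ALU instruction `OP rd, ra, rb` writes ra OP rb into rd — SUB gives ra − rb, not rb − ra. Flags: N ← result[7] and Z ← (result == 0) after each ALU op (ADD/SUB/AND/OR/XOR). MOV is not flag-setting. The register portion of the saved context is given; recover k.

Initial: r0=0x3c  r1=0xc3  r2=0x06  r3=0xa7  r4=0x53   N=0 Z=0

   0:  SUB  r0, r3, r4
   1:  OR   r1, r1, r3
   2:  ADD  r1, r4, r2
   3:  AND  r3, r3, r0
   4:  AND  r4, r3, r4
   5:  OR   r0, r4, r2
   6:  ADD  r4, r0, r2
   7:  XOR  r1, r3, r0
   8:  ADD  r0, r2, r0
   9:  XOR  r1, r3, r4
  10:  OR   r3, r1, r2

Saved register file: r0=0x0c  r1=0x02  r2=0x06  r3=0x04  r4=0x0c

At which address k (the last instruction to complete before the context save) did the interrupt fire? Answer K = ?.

after  0: r0=0x54 r1=0xc3 r2=0x06 r3=0xa7 r4=0x53  N=0 Z=0
after  1: r0=0x54 r1=0xe7 r2=0x06 r3=0xa7 r4=0x53  N=1 Z=0
after  2: r0=0x54 r1=0x59 r2=0x06 r3=0xa7 r4=0x53  N=0 Z=0
after  3: r0=0x54 r1=0x59 r2=0x06 r3=0x04 r4=0x53  N=0 Z=0
after  4: r0=0x54 r1=0x59 r2=0x06 r3=0x04 r4=0x00  N=0 Z=1
after  5: r0=0x06 r1=0x59 r2=0x06 r3=0x04 r4=0x00  N=0 Z=0
after  6: r0=0x06 r1=0x59 r2=0x06 r3=0x04 r4=0x0c  N=0 Z=0
after  7: r0=0x06 r1=0x02 r2=0x06 r3=0x04 r4=0x0c  N=0 Z=0
after  8: r0=0x0c r1=0x02 r2=0x06 r3=0x04 r4=0x0c  N=0 Z=0
-- IRQ taken; context saved, return-PC = 9 --

K = 8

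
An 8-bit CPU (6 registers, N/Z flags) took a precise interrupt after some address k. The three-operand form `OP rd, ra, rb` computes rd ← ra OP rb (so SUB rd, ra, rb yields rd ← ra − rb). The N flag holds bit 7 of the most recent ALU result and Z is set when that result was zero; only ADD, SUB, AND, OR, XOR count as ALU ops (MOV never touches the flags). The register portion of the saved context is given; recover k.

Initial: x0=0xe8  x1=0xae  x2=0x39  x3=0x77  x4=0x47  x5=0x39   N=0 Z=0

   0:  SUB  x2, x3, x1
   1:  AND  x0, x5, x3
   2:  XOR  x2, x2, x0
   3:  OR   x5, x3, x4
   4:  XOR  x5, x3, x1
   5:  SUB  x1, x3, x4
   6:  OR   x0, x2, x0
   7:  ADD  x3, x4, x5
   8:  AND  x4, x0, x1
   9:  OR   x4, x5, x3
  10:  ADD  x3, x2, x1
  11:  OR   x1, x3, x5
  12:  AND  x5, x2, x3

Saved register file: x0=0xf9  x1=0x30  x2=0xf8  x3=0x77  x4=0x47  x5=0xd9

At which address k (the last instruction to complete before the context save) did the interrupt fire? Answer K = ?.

after  0: x0=0xe8 x1=0xae x2=0xc9 x3=0x77 x4=0x47 x5=0x39  N=1 Z=0
after  1: x0=0x31 x1=0xae x2=0xc9 x3=0x77 x4=0x47 x5=0x39  N=0 Z=0
after  2: x0=0x31 x1=0xae x2=0xf8 x3=0x77 x4=0x47 x5=0x39  N=1 Z=0
after  3: x0=0x31 x1=0xae x2=0xf8 x3=0x77 x4=0x47 x5=0x77  N=0 Z=0
after  4: x0=0x31 x1=0xae x2=0xf8 x3=0x77 x4=0x47 x5=0xd9  N=1 Z=0
after  5: x0=0x31 x1=0x30 x2=0xf8 x3=0x77 x4=0x47 x5=0xd9  N=0 Z=0
after  6: x0=0xf9 x1=0x30 x2=0xf8 x3=0x77 x4=0x47 x5=0xd9  N=1 Z=0
-- IRQ taken; context saved, return-PC = 7 --

K = 6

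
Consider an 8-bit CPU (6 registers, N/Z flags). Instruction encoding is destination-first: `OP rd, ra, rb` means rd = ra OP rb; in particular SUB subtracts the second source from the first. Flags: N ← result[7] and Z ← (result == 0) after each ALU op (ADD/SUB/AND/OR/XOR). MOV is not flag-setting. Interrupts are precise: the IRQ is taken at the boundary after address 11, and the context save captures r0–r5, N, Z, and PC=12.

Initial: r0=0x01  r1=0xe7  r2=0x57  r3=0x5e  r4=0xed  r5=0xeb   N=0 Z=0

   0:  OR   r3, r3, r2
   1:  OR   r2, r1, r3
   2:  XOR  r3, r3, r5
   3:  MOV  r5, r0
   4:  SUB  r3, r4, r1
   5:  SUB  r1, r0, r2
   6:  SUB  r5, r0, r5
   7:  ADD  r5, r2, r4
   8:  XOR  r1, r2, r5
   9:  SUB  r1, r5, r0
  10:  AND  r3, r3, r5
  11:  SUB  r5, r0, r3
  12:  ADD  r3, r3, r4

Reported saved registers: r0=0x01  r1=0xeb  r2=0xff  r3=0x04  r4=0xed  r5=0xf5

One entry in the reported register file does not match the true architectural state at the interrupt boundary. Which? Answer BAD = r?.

after  0: r0=0x01 r1=0xe7 r2=0x57 r3=0x5f r4=0xed r5=0xeb  N=0 Z=0
after  1: r0=0x01 r1=0xe7 r2=0xff r3=0x5f r4=0xed r5=0xeb  N=1 Z=0
after  2: r0=0x01 r1=0xe7 r2=0xff r3=0xb4 r4=0xed r5=0xeb  N=1 Z=0
after  3: r0=0x01 r1=0xe7 r2=0xff r3=0xb4 r4=0xed r5=0x01  N=1 Z=0
after  4: r0=0x01 r1=0xe7 r2=0xff r3=0x06 r4=0xed r5=0x01  N=0 Z=0
after  5: r0=0x01 r1=0x02 r2=0xff r3=0x06 r4=0xed r5=0x01  N=0 Z=0
after  6: r0=0x01 r1=0x02 r2=0xff r3=0x06 r4=0xed r5=0x00  N=0 Z=1
after  7: r0=0x01 r1=0x02 r2=0xff r3=0x06 r4=0xed r5=0xec  N=1 Z=0
after  8: r0=0x01 r1=0x13 r2=0xff r3=0x06 r4=0xed r5=0xec  N=0 Z=0
after  9: r0=0x01 r1=0xeb r2=0xff r3=0x06 r4=0xed r5=0xec  N=1 Z=0
after 10: r0=0x01 r1=0xeb r2=0xff r3=0x04 r4=0xed r5=0xec  N=0 Z=0
after 11: r0=0x01 r1=0xeb r2=0xff r3=0x04 r4=0xed r5=0xfd  N=1 Z=0
-- IRQ taken; context saved, return-PC = 12 --
mismatch: r5: reported 0xf5 vs actual 0xfd

BAD = r5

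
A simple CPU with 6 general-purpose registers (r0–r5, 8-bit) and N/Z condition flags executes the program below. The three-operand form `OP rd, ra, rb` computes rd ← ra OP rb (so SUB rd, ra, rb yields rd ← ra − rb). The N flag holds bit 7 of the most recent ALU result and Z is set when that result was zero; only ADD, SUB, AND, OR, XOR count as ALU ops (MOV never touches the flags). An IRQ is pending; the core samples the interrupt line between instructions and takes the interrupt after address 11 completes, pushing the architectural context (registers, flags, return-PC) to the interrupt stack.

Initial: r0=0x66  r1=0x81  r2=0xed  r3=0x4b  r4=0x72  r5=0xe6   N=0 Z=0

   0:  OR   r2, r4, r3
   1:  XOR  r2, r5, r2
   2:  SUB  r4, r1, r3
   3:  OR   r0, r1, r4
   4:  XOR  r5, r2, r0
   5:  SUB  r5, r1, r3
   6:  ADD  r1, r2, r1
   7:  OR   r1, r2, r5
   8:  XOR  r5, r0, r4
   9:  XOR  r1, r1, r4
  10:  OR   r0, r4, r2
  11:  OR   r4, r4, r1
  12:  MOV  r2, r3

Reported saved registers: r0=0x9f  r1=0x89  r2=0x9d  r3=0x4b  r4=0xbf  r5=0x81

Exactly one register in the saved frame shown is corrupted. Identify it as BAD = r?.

BAD = r0

after  0: r0=0x66 r1=0x81 r2=0x7b r3=0x4b r4=0x72 r5=0xe6  N=0 Z=0
after  1: r0=0x66 r1=0x81 r2=0x9d r3=0x4b r4=0x72 r5=0xe6  N=1 Z=0
after  2: r0=0x66 r1=0x81 r2=0x9d r3=0x4b r4=0x36 r5=0xe6  N=0 Z=0
after  3: r0=0xb7 r1=0x81 r2=0x9d r3=0x4b r4=0x36 r5=0xe6  N=1 Z=0
after  4: r0=0xb7 r1=0x81 r2=0x9d r3=0x4b r4=0x36 r5=0x2a  N=0 Z=0
after  5: r0=0xb7 r1=0x81 r2=0x9d r3=0x4b r4=0x36 r5=0x36  N=0 Z=0
after  6: r0=0xb7 r1=0x1e r2=0x9d r3=0x4b r4=0x36 r5=0x36  N=0 Z=0
after  7: r0=0xb7 r1=0xbf r2=0x9d r3=0x4b r4=0x36 r5=0x36  N=1 Z=0
after  8: r0=0xb7 r1=0xbf r2=0x9d r3=0x4b r4=0x36 r5=0x81  N=1 Z=0
after  9: r0=0xb7 r1=0x89 r2=0x9d r3=0x4b r4=0x36 r5=0x81  N=1 Z=0
after 10: r0=0xbf r1=0x89 r2=0x9d r3=0x4b r4=0x36 r5=0x81  N=1 Z=0
after 11: r0=0xbf r1=0x89 r2=0x9d r3=0x4b r4=0xbf r5=0x81  N=1 Z=0
-- IRQ taken; context saved, return-PC = 12 --
mismatch: r0: reported 0x9f vs actual 0xbf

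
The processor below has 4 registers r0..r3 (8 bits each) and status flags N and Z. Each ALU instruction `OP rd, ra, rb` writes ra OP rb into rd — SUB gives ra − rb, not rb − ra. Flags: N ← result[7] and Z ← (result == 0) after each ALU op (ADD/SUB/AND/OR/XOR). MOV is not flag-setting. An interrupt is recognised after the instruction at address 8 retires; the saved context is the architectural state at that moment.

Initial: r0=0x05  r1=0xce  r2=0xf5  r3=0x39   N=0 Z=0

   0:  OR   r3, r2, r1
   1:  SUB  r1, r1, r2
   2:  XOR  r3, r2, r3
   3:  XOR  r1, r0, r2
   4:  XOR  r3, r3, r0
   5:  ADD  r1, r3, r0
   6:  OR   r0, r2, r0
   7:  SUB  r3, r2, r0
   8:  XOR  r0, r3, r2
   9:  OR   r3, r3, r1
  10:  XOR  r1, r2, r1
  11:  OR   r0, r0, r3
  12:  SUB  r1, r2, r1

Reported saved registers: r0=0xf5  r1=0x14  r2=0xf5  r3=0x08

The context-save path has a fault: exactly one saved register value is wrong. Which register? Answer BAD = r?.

BAD = r3

after  0: r0=0x05 r1=0xce r2=0xf5 r3=0xff  N=1 Z=0
after  1: r0=0x05 r1=0xd9 r2=0xf5 r3=0xff  N=1 Z=0
after  2: r0=0x05 r1=0xd9 r2=0xf5 r3=0x0a  N=0 Z=0
after  3: r0=0x05 r1=0xf0 r2=0xf5 r3=0x0a  N=1 Z=0
after  4: r0=0x05 r1=0xf0 r2=0xf5 r3=0x0f  N=0 Z=0
after  5: r0=0x05 r1=0x14 r2=0xf5 r3=0x0f  N=0 Z=0
after  6: r0=0xf5 r1=0x14 r2=0xf5 r3=0x0f  N=1 Z=0
after  7: r0=0xf5 r1=0x14 r2=0xf5 r3=0x00  N=0 Z=1
after  8: r0=0xf5 r1=0x14 r2=0xf5 r3=0x00  N=1 Z=0
-- IRQ taken; context saved, return-PC = 9 --
mismatch: r3: reported 0x08 vs actual 0x00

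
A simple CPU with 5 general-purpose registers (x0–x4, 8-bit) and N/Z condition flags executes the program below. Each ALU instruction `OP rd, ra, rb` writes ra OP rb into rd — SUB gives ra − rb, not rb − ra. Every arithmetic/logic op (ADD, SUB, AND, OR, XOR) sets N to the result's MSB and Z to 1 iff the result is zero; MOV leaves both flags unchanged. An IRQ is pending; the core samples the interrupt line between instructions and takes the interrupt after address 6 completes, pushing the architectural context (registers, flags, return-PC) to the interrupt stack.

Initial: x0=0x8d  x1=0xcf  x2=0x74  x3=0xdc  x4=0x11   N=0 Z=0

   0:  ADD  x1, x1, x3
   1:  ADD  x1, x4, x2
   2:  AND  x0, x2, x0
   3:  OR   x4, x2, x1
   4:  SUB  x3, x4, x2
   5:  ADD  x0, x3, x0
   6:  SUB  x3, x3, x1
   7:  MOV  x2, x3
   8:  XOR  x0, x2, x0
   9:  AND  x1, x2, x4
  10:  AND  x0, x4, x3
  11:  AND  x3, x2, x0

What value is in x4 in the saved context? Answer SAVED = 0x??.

after  0: x0=0x8d x1=0xab x2=0x74 x3=0xdc x4=0x11  N=1 Z=0
after  1: x0=0x8d x1=0x85 x2=0x74 x3=0xdc x4=0x11  N=1 Z=0
after  2: x0=0x04 x1=0x85 x2=0x74 x3=0xdc x4=0x11  N=0 Z=0
after  3: x0=0x04 x1=0x85 x2=0x74 x3=0xdc x4=0xf5  N=1 Z=0
after  4: x0=0x04 x1=0x85 x2=0x74 x3=0x81 x4=0xf5  N=1 Z=0
after  5: x0=0x85 x1=0x85 x2=0x74 x3=0x81 x4=0xf5  N=1 Z=0
after  6: x0=0x85 x1=0x85 x2=0x74 x3=0xfc x4=0xf5  N=1 Z=0
-- IRQ taken; context saved, return-PC = 7 --

SAVED = 0xf5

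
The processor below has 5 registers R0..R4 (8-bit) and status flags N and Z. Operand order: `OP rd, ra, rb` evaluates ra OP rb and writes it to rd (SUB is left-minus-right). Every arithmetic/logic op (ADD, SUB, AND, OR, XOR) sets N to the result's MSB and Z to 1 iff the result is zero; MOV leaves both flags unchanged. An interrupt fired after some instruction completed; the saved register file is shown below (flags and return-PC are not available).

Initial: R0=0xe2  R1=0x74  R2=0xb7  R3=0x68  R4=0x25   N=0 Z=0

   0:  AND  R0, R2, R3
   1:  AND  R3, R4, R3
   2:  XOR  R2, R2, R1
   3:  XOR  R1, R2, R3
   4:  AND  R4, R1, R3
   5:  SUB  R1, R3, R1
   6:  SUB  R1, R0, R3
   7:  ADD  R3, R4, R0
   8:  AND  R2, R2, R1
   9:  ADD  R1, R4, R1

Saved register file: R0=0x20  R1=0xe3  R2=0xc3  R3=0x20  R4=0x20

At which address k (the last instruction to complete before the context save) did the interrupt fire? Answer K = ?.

after  0: R0=0x20 R1=0x74 R2=0xb7 R3=0x68 R4=0x25  N=0 Z=0
after  1: R0=0x20 R1=0x74 R2=0xb7 R3=0x20 R4=0x25  N=0 Z=0
after  2: R0=0x20 R1=0x74 R2=0xc3 R3=0x20 R4=0x25  N=1 Z=0
after  3: R0=0x20 R1=0xe3 R2=0xc3 R3=0x20 R4=0x25  N=1 Z=0
after  4: R0=0x20 R1=0xe3 R2=0xc3 R3=0x20 R4=0x20  N=0 Z=0
-- IRQ taken; context saved, return-PC = 5 --

K = 4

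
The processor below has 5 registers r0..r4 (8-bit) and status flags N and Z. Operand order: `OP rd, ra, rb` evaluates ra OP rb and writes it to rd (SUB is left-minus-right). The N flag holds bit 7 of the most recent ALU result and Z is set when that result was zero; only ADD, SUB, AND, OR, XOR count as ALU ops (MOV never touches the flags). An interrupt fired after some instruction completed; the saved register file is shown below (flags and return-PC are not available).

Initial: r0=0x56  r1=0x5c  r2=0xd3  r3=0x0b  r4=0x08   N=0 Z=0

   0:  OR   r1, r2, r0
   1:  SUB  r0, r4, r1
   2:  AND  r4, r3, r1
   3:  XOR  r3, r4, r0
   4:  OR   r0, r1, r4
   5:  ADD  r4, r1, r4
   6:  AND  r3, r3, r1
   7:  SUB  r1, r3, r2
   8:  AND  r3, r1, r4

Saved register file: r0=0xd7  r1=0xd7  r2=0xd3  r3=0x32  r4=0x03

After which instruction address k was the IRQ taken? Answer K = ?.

after  0: r0=0x56 r1=0xd7 r2=0xd3 r3=0x0b r4=0x08  N=1 Z=0
after  1: r0=0x31 r1=0xd7 r2=0xd3 r3=0x0b r4=0x08  N=0 Z=0
after  2: r0=0x31 r1=0xd7 r2=0xd3 r3=0x0b r4=0x03  N=0 Z=0
after  3: r0=0x31 r1=0xd7 r2=0xd3 r3=0x32 r4=0x03  N=0 Z=0
after  4: r0=0xd7 r1=0xd7 r2=0xd3 r3=0x32 r4=0x03  N=1 Z=0
-- IRQ taken; context saved, return-PC = 5 --

K = 4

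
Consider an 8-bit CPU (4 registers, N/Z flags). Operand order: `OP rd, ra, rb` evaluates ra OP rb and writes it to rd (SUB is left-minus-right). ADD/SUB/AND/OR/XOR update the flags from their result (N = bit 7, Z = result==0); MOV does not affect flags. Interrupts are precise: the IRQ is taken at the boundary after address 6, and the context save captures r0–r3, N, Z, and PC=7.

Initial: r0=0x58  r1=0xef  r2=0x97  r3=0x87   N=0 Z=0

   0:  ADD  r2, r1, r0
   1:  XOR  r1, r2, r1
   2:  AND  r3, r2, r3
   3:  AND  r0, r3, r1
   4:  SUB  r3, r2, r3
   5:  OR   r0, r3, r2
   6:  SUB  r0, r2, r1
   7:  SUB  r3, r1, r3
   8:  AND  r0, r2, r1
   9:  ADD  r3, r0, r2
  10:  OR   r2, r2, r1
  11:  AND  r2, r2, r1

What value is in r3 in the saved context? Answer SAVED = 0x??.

after  0: r0=0x58 r1=0xef r2=0x47 r3=0x87  N=0 Z=0
after  1: r0=0x58 r1=0xa8 r2=0x47 r3=0x87  N=1 Z=0
after  2: r0=0x58 r1=0xa8 r2=0x47 r3=0x07  N=0 Z=0
after  3: r0=0x00 r1=0xa8 r2=0x47 r3=0x07  N=0 Z=1
after  4: r0=0x00 r1=0xa8 r2=0x47 r3=0x40  N=0 Z=0
after  5: r0=0x47 r1=0xa8 r2=0x47 r3=0x40  N=0 Z=0
after  6: r0=0x9f r1=0xa8 r2=0x47 r3=0x40  N=1 Z=0
-- IRQ taken; context saved, return-PC = 7 --

SAVED = 0x40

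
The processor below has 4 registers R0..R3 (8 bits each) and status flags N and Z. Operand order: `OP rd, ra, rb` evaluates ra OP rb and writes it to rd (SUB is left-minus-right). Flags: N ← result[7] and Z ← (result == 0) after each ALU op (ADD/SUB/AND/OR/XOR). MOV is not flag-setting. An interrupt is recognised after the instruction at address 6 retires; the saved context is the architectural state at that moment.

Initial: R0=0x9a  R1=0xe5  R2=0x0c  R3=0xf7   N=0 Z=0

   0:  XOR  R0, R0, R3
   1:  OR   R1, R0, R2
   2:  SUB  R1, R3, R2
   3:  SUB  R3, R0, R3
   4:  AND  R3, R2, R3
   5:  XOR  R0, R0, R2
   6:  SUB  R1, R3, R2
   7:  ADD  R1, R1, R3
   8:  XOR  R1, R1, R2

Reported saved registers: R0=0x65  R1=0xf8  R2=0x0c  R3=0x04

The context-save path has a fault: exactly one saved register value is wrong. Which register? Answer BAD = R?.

after  0: R0=0x6d R1=0xe5 R2=0x0c R3=0xf7  N=0 Z=0
after  1: R0=0x6d R1=0x6d R2=0x0c R3=0xf7  N=0 Z=0
after  2: R0=0x6d R1=0xeb R2=0x0c R3=0xf7  N=1 Z=0
after  3: R0=0x6d R1=0xeb R2=0x0c R3=0x76  N=0 Z=0
after  4: R0=0x6d R1=0xeb R2=0x0c R3=0x04  N=0 Z=0
after  5: R0=0x61 R1=0xeb R2=0x0c R3=0x04  N=0 Z=0
after  6: R0=0x61 R1=0xf8 R2=0x0c R3=0x04  N=1 Z=0
-- IRQ taken; context saved, return-PC = 7 --
mismatch: R0: reported 0x65 vs actual 0x61

BAD = R0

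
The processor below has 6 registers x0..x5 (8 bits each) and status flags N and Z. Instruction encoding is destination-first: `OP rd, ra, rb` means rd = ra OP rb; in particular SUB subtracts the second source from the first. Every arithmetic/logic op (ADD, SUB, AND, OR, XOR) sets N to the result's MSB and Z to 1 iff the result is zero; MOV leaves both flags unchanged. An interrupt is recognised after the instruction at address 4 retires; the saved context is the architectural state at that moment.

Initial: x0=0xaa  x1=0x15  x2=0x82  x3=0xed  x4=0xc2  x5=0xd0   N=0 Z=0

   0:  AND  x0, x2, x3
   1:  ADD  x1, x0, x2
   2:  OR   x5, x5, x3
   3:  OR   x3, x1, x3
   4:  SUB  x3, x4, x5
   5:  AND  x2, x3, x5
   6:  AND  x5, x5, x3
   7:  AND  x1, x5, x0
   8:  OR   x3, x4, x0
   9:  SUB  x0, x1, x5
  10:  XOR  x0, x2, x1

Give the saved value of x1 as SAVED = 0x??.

SAVED = 0x02

after  0: x0=0x80 x1=0x15 x2=0x82 x3=0xed x4=0xc2 x5=0xd0  N=1 Z=0
after  1: x0=0x80 x1=0x02 x2=0x82 x3=0xed x4=0xc2 x5=0xd0  N=0 Z=0
after  2: x0=0x80 x1=0x02 x2=0x82 x3=0xed x4=0xc2 x5=0xfd  N=1 Z=0
after  3: x0=0x80 x1=0x02 x2=0x82 x3=0xef x4=0xc2 x5=0xfd  N=1 Z=0
after  4: x0=0x80 x1=0x02 x2=0x82 x3=0xc5 x4=0xc2 x5=0xfd  N=1 Z=0
-- IRQ taken; context saved, return-PC = 5 --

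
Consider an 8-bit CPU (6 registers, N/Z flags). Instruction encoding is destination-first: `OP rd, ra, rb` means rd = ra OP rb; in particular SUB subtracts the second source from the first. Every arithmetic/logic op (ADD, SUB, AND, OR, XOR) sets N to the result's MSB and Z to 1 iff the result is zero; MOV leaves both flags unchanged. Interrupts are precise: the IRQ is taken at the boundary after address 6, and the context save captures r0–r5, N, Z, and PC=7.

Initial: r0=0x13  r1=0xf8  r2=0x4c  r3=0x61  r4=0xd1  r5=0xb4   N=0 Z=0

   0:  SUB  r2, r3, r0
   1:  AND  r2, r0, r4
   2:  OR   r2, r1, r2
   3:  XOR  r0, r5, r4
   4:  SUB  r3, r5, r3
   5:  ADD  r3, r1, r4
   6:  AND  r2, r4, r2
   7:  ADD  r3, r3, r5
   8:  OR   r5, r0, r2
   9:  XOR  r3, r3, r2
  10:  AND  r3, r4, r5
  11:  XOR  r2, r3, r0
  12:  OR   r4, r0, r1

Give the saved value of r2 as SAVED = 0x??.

after  0: r0=0x13 r1=0xf8 r2=0x4e r3=0x61 r4=0xd1 r5=0xb4  N=0 Z=0
after  1: r0=0x13 r1=0xf8 r2=0x11 r3=0x61 r4=0xd1 r5=0xb4  N=0 Z=0
after  2: r0=0x13 r1=0xf8 r2=0xf9 r3=0x61 r4=0xd1 r5=0xb4  N=1 Z=0
after  3: r0=0x65 r1=0xf8 r2=0xf9 r3=0x61 r4=0xd1 r5=0xb4  N=0 Z=0
after  4: r0=0x65 r1=0xf8 r2=0xf9 r3=0x53 r4=0xd1 r5=0xb4  N=0 Z=0
after  5: r0=0x65 r1=0xf8 r2=0xf9 r3=0xc9 r4=0xd1 r5=0xb4  N=1 Z=0
after  6: r0=0x65 r1=0xf8 r2=0xd1 r3=0xc9 r4=0xd1 r5=0xb4  N=1 Z=0
-- IRQ taken; context saved, return-PC = 7 --

SAVED = 0xd1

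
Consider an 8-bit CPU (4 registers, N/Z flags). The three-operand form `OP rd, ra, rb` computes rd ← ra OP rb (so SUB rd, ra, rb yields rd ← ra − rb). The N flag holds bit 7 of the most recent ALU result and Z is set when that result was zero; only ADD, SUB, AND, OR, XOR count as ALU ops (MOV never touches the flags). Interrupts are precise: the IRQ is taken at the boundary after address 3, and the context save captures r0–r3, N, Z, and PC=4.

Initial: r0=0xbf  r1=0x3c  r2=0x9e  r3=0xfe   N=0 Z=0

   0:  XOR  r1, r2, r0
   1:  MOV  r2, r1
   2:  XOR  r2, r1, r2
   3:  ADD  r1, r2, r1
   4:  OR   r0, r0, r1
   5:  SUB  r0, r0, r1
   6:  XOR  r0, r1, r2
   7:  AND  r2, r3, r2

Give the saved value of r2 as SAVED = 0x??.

SAVED = 0x00

after  0: r0=0xbf r1=0x21 r2=0x9e r3=0xfe  N=0 Z=0
after  1: r0=0xbf r1=0x21 r2=0x21 r3=0xfe  N=0 Z=0
after  2: r0=0xbf r1=0x21 r2=0x00 r3=0xfe  N=0 Z=1
after  3: r0=0xbf r1=0x21 r2=0x00 r3=0xfe  N=0 Z=0
-- IRQ taken; context saved, return-PC = 4 --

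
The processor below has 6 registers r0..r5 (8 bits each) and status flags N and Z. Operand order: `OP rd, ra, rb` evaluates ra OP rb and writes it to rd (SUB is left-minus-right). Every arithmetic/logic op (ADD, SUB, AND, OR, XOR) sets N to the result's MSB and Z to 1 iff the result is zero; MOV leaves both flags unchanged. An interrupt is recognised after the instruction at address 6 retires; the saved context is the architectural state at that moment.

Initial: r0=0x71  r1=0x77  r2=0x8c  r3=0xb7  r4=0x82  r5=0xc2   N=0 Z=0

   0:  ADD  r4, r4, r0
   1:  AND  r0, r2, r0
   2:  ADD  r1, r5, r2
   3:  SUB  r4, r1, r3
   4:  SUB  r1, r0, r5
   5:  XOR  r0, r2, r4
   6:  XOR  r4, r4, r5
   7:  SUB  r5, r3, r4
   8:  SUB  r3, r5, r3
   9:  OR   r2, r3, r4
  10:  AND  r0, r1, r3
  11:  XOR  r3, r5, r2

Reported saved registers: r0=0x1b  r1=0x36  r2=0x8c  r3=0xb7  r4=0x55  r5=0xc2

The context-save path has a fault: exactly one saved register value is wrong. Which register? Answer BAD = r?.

after  0: r0=0x71 r1=0x77 r2=0x8c r3=0xb7 r4=0xf3 r5=0xc2  N=1 Z=0
after  1: r0=0x00 r1=0x77 r2=0x8c r3=0xb7 r4=0xf3 r5=0xc2  N=0 Z=1
after  2: r0=0x00 r1=0x4e r2=0x8c r3=0xb7 r4=0xf3 r5=0xc2  N=0 Z=0
after  3: r0=0x00 r1=0x4e r2=0x8c r3=0xb7 r4=0x97 r5=0xc2  N=1 Z=0
after  4: r0=0x00 r1=0x3e r2=0x8c r3=0xb7 r4=0x97 r5=0xc2  N=0 Z=0
after  5: r0=0x1b r1=0x3e r2=0x8c r3=0xb7 r4=0x97 r5=0xc2  N=0 Z=0
after  6: r0=0x1b r1=0x3e r2=0x8c r3=0xb7 r4=0x55 r5=0xc2  N=0 Z=0
-- IRQ taken; context saved, return-PC = 7 --
mismatch: r1: reported 0x36 vs actual 0x3e

BAD = r1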